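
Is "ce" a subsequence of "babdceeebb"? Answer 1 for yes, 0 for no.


Check if "ce" is a subsequence of "babdceeebb"
Greedy scan:
  Position 0 ('b'): no match needed
  Position 1 ('a'): no match needed
  Position 2 ('b'): no match needed
  Position 3 ('d'): no match needed
  Position 4 ('c'): matches sub[0] = 'c'
  Position 5 ('e'): matches sub[1] = 'e'
  Position 6 ('e'): no match needed
  Position 7 ('e'): no match needed
  Position 8 ('b'): no match needed
  Position 9 ('b'): no match needed
All 2 characters matched => is a subsequence

1


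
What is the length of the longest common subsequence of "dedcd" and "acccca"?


LCS of "dedcd" and "acccca"
DP table:
           a    c    c    c    c    a
      0    0    0    0    0    0    0
  d   0    0    0    0    0    0    0
  e   0    0    0    0    0    0    0
  d   0    0    0    0    0    0    0
  c   0    0    1    1    1    1    1
  d   0    0    1    1    1    1    1
LCS length = dp[5][6] = 1

1


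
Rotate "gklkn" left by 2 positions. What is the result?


Input: "gklkn", rotate left by 2
First 2 characters: "gk"
Remaining characters: "lkn"
Concatenate remaining + first: "lkn" + "gk" = "lkngk"

lkngk


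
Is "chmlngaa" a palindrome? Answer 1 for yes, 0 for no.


Input: chmlngaa
Reversed: aagnlmhc
  Compare pos 0 ('c') with pos 7 ('a'): MISMATCH
  Compare pos 1 ('h') with pos 6 ('a'): MISMATCH
  Compare pos 2 ('m') with pos 5 ('g'): MISMATCH
  Compare pos 3 ('l') with pos 4 ('n'): MISMATCH
Result: not a palindrome

0


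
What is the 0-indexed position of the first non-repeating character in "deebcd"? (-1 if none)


Input: deebcd
Character frequencies:
  'b': 1
  'c': 1
  'd': 2
  'e': 2
Scanning left to right for freq == 1:
  Position 0 ('d'): freq=2, skip
  Position 1 ('e'): freq=2, skip
  Position 2 ('e'): freq=2, skip
  Position 3 ('b'): unique! => answer = 3

3


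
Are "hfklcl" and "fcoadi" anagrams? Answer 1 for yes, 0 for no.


Strings: "hfklcl", "fcoadi"
Sorted first:  cfhkll
Sorted second: acdfio
Differ at position 0: 'c' vs 'a' => not anagrams

0


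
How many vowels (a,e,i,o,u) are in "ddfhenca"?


Input: ddfhenca
Checking each character:
  'd' at position 0: consonant
  'd' at position 1: consonant
  'f' at position 2: consonant
  'h' at position 3: consonant
  'e' at position 4: vowel (running total: 1)
  'n' at position 5: consonant
  'c' at position 6: consonant
  'a' at position 7: vowel (running total: 2)
Total vowels: 2

2


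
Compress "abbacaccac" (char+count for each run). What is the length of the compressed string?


Input: abbacaccac
Runs:
  'a' x 1 => "a1"
  'b' x 2 => "b2"
  'a' x 1 => "a1"
  'c' x 1 => "c1"
  'a' x 1 => "a1"
  'c' x 2 => "c2"
  'a' x 1 => "a1"
  'c' x 1 => "c1"
Compressed: "a1b2a1c1a1c2a1c1"
Compressed length: 16

16


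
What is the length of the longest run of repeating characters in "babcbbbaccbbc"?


Input: "babcbbbaccbbc"
Scanning for longest run:
  Position 1 ('a'): new char, reset run to 1
  Position 2 ('b'): new char, reset run to 1
  Position 3 ('c'): new char, reset run to 1
  Position 4 ('b'): new char, reset run to 1
  Position 5 ('b'): continues run of 'b', length=2
  Position 6 ('b'): continues run of 'b', length=3
  Position 7 ('a'): new char, reset run to 1
  Position 8 ('c'): new char, reset run to 1
  Position 9 ('c'): continues run of 'c', length=2
  Position 10 ('b'): new char, reset run to 1
  Position 11 ('b'): continues run of 'b', length=2
  Position 12 ('c'): new char, reset run to 1
Longest run: 'b' with length 3

3


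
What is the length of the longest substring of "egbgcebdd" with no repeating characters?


Input: "egbgcebdd"
Sliding window (track last position of each char):
  Position 0 ('e'): window [0,0] length 1 -- new best
  Position 1 ('g'): window [0,1] length 2 -- new best
  Position 2 ('b'): window [0,2] length 3 -- new best
  Position 3 ('g'): repeat (last at 1), move window start to 2
  Position 3 ('g'): window [2,3] length 2
  Position 4 ('c'): window [2,4] length 3
  Position 5 ('e'): window [2,5] length 4 -- new best
  Position 6 ('b'): repeat (last at 2), move window start to 3
  Position 6 ('b'): window [3,6] length 4
  Position 7 ('d'): window [3,7] length 5 -- new best
  Position 8 ('d'): repeat (last at 7), move window start to 8
  Position 8 ('d'): window [8,8] length 1
Longest substring with no repeats: "gcebd" with length 5

5


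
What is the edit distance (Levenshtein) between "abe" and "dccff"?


Computing edit distance: "abe" -> "dccff"
DP table:
           d    c    c    f    f
      0    1    2    3    4    5
  a   1    1    2    3    4    5
  b   2    2    2    3    4    5
  e   3    3    3    3    4    5
Edit distance = dp[3][5] = 5

5


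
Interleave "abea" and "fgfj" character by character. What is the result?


Interleaving "abea" and "fgfj":
  Position 0: 'a' from first, 'f' from second => "af"
  Position 1: 'b' from first, 'g' from second => "bg"
  Position 2: 'e' from first, 'f' from second => "ef"
  Position 3: 'a' from first, 'j' from second => "aj"
Result: afbgefaj

afbgefaj


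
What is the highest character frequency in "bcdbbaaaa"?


Input: bcdbbaaaa
Character counts:
  'a': 4
  'b': 3
  'c': 1
  'd': 1
Maximum frequency: 4

4


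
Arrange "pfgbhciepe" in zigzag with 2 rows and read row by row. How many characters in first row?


Zigzag "pfgbhciepe" into 2 rows:
Placing characters:
  'p' => row 0
  'f' => row 1
  'g' => row 0
  'b' => row 1
  'h' => row 0
  'c' => row 1
  'i' => row 0
  'e' => row 1
  'p' => row 0
  'e' => row 1
Rows:
  Row 0: "pghip"
  Row 1: "fbcee"
First row length: 5

5


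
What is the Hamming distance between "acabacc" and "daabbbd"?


Comparing "acabacc" and "daabbbd" position by position:
  Position 0: 'a' vs 'd' => differ
  Position 1: 'c' vs 'a' => differ
  Position 2: 'a' vs 'a' => same
  Position 3: 'b' vs 'b' => same
  Position 4: 'a' vs 'b' => differ
  Position 5: 'c' vs 'b' => differ
  Position 6: 'c' vs 'd' => differ
Total differences (Hamming distance): 5

5


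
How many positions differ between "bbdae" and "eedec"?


Comparing "bbdae" and "eedec" position by position:
  Position 0: 'b' vs 'e' => DIFFER
  Position 1: 'b' vs 'e' => DIFFER
  Position 2: 'd' vs 'd' => same
  Position 3: 'a' vs 'e' => DIFFER
  Position 4: 'e' vs 'c' => DIFFER
Positions that differ: 4

4


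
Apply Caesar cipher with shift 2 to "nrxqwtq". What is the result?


Caesar cipher: shift "nrxqwtq" by 2
  'n' (pos 13) + 2 = pos 15 = 'p'
  'r' (pos 17) + 2 = pos 19 = 't'
  'x' (pos 23) + 2 = pos 25 = 'z'
  'q' (pos 16) + 2 = pos 18 = 's'
  'w' (pos 22) + 2 = pos 24 = 'y'
  't' (pos 19) + 2 = pos 21 = 'v'
  'q' (pos 16) + 2 = pos 18 = 's'
Result: ptzsyvs

ptzsyvs


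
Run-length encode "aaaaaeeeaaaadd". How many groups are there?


Input: aaaaaeeeaaaadd
Scanning for consecutive runs:
  Group 1: 'a' x 5 (positions 0-4)
  Group 2: 'e' x 3 (positions 5-7)
  Group 3: 'a' x 4 (positions 8-11)
  Group 4: 'd' x 2 (positions 12-13)
Total groups: 4

4


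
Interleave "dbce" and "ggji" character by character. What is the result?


Interleaving "dbce" and "ggji":
  Position 0: 'd' from first, 'g' from second => "dg"
  Position 1: 'b' from first, 'g' from second => "bg"
  Position 2: 'c' from first, 'j' from second => "cj"
  Position 3: 'e' from first, 'i' from second => "ei"
Result: dgbgcjei

dgbgcjei


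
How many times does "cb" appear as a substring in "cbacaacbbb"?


Searching for "cb" in "cbacaacbbb"
Scanning each position:
  Position 0: "cb" => MATCH
  Position 1: "ba" => no
  Position 2: "ac" => no
  Position 3: "ca" => no
  Position 4: "aa" => no
  Position 5: "ac" => no
  Position 6: "cb" => MATCH
  Position 7: "bb" => no
  Position 8: "bb" => no
Total occurrences: 2

2


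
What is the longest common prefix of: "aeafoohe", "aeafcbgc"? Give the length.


Words: aeafoohe, aeafcbgc
  Position 0: all 'a' => match
  Position 1: all 'e' => match
  Position 2: all 'a' => match
  Position 3: all 'f' => match
  Position 4: ('o', 'c') => mismatch, stop
LCP = "aeaf" (length 4)

4


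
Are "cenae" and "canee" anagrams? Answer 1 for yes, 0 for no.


Strings: "cenae", "canee"
Sorted first:  aceen
Sorted second: aceen
Sorted forms match => anagrams

1


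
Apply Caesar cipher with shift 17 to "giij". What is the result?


Caesar cipher: shift "giij" by 17
  'g' (pos 6) + 17 = pos 23 = 'x'
  'i' (pos 8) + 17 = pos 25 = 'z'
  'i' (pos 8) + 17 = pos 25 = 'z'
  'j' (pos 9) + 17 = pos 0 = 'a'
Result: xzza

xzza


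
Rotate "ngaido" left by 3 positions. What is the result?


Input: "ngaido", rotate left by 3
First 3 characters: "nga"
Remaining characters: "ido"
Concatenate remaining + first: "ido" + "nga" = "idonga"

idonga


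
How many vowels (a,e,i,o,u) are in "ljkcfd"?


Input: ljkcfd
Checking each character:
  'l' at position 0: consonant
  'j' at position 1: consonant
  'k' at position 2: consonant
  'c' at position 3: consonant
  'f' at position 4: consonant
  'd' at position 5: consonant
Total vowels: 0

0


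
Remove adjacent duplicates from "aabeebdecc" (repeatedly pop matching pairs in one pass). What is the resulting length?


Input: aabeebdecc
Stack-based adjacent duplicate removal:
  Read 'a': push. Stack: a
  Read 'a': matches stack top 'a' => pop. Stack: (empty)
  Read 'b': push. Stack: b
  Read 'e': push. Stack: be
  Read 'e': matches stack top 'e' => pop. Stack: b
  Read 'b': matches stack top 'b' => pop. Stack: (empty)
  Read 'd': push. Stack: d
  Read 'e': push. Stack: de
  Read 'c': push. Stack: dec
  Read 'c': matches stack top 'c' => pop. Stack: de
Final stack: "de" (length 2)

2


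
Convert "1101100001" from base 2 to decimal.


Input: "1101100001" in base 2
Positional expansion:
  Digit '1' (value 1) x 2^9 = 512
  Digit '1' (value 1) x 2^8 = 256
  Digit '0' (value 0) x 2^7 = 0
  Digit '1' (value 1) x 2^6 = 64
  Digit '1' (value 1) x 2^5 = 32
  Digit '0' (value 0) x 2^4 = 0
  Digit '0' (value 0) x 2^3 = 0
  Digit '0' (value 0) x 2^2 = 0
  Digit '0' (value 0) x 2^1 = 0
  Digit '1' (value 1) x 2^0 = 1
Sum = 865

865


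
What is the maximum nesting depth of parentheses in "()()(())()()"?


Input: "()()(())()()"
Tracking depth:
  Position 0 '(': depth becomes 1
  Position 1 ')': depth becomes 0
  Position 2 '(': depth becomes 1
  Position 3 ')': depth becomes 0
  Position 4 '(': depth becomes 1
  Position 5 '(': depth becomes 2
  Position 6 ')': depth becomes 1
  Position 7 ')': depth becomes 0
  Position 8 '(': depth becomes 1
  Position 9 ')': depth becomes 0
  Position 10 '(': depth becomes 1
  Position 11 ')': depth becomes 0
Maximum depth reached: 2

2


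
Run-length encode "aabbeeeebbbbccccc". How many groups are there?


Input: aabbeeeebbbbccccc
Scanning for consecutive runs:
  Group 1: 'a' x 2 (positions 0-1)
  Group 2: 'b' x 2 (positions 2-3)
  Group 3: 'e' x 4 (positions 4-7)
  Group 4: 'b' x 4 (positions 8-11)
  Group 5: 'c' x 5 (positions 12-16)
Total groups: 5

5


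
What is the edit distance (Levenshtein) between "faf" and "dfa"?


Computing edit distance: "faf" -> "dfa"
DP table:
           d    f    a
      0    1    2    3
  f   1    1    1    2
  a   2    2    2    1
  f   3    3    2    2
Edit distance = dp[3][3] = 2

2


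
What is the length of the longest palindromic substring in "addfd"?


Input: "addfd"
Checking substrings for palindromes:
  [2:5] "dfd" (len 3) => palindrome
  [1:3] "dd" (len 2) => palindrome
Longest palindromic substring: "dfd" with length 3

3


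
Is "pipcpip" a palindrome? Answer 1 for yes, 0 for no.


Input: pipcpip
Reversed: pipcpip
  Compare pos 0 ('p') with pos 6 ('p'): match
  Compare pos 1 ('i') with pos 5 ('i'): match
  Compare pos 2 ('p') with pos 4 ('p'): match
Result: palindrome

1


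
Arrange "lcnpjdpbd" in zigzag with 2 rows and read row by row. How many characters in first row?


Zigzag "lcnpjdpbd" into 2 rows:
Placing characters:
  'l' => row 0
  'c' => row 1
  'n' => row 0
  'p' => row 1
  'j' => row 0
  'd' => row 1
  'p' => row 0
  'b' => row 1
  'd' => row 0
Rows:
  Row 0: "lnjpd"
  Row 1: "cpdb"
First row length: 5

5


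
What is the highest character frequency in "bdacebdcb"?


Input: bdacebdcb
Character counts:
  'a': 1
  'b': 3
  'c': 2
  'd': 2
  'e': 1
Maximum frequency: 3

3


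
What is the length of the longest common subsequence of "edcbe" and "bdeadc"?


LCS of "edcbe" and "bdeadc"
DP table:
           b    d    e    a    d    c
      0    0    0    0    0    0    0
  e   0    0    0    1    1    1    1
  d   0    0    1    1    1    2    2
  c   0    0    1    1    1    2    3
  b   0    1    1    1    1    2    3
  e   0    1    1    2    2    2    3
LCS length = dp[5][6] = 3

3


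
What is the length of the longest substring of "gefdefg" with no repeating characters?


Input: "gefdefg"
Sliding window (track last position of each char):
  Position 0 ('g'): window [0,0] length 1 -- new best
  Position 1 ('e'): window [0,1] length 2 -- new best
  Position 2 ('f'): window [0,2] length 3 -- new best
  Position 3 ('d'): window [0,3] length 4 -- new best
  Position 4 ('e'): repeat (last at 1), move window start to 2
  Position 4 ('e'): window [2,4] length 3
  Position 5 ('f'): repeat (last at 2), move window start to 3
  Position 5 ('f'): window [3,5] length 3
  Position 6 ('g'): window [3,6] length 4
Longest substring with no repeats: "gefd" with length 4

4


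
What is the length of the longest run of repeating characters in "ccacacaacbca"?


Input: "ccacacaacbca"
Scanning for longest run:
  Position 1 ('c'): continues run of 'c', length=2
  Position 2 ('a'): new char, reset run to 1
  Position 3 ('c'): new char, reset run to 1
  Position 4 ('a'): new char, reset run to 1
  Position 5 ('c'): new char, reset run to 1
  Position 6 ('a'): new char, reset run to 1
  Position 7 ('a'): continues run of 'a', length=2
  Position 8 ('c'): new char, reset run to 1
  Position 9 ('b'): new char, reset run to 1
  Position 10 ('c'): new char, reset run to 1
  Position 11 ('a'): new char, reset run to 1
Longest run: 'c' with length 2

2


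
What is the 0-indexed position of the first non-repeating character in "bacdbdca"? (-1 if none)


Input: bacdbdca
Character frequencies:
  'a': 2
  'b': 2
  'c': 2
  'd': 2
Scanning left to right for freq == 1:
  Position 0 ('b'): freq=2, skip
  Position 1 ('a'): freq=2, skip
  Position 2 ('c'): freq=2, skip
  Position 3 ('d'): freq=2, skip
  Position 4 ('b'): freq=2, skip
  Position 5 ('d'): freq=2, skip
  Position 6 ('c'): freq=2, skip
  Position 7 ('a'): freq=2, skip
  No unique character found => answer = -1

-1


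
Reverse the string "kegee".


Input: kegee
Reading characters right to left:
  Position 4: 'e'
  Position 3: 'e'
  Position 2: 'g'
  Position 1: 'e'
  Position 0: 'k'
Reversed: eegek

eegek


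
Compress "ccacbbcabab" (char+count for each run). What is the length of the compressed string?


Input: ccacbbcabab
Runs:
  'c' x 2 => "c2"
  'a' x 1 => "a1"
  'c' x 1 => "c1"
  'b' x 2 => "b2"
  'c' x 1 => "c1"
  'a' x 1 => "a1"
  'b' x 1 => "b1"
  'a' x 1 => "a1"
  'b' x 1 => "b1"
Compressed: "c2a1c1b2c1a1b1a1b1"
Compressed length: 18

18


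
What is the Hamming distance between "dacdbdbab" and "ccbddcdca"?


Comparing "dacdbdbab" and "ccbddcdca" position by position:
  Position 0: 'd' vs 'c' => differ
  Position 1: 'a' vs 'c' => differ
  Position 2: 'c' vs 'b' => differ
  Position 3: 'd' vs 'd' => same
  Position 4: 'b' vs 'd' => differ
  Position 5: 'd' vs 'c' => differ
  Position 6: 'b' vs 'd' => differ
  Position 7: 'a' vs 'c' => differ
  Position 8: 'b' vs 'a' => differ
Total differences (Hamming distance): 8

8


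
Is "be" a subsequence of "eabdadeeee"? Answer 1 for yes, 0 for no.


Check if "be" is a subsequence of "eabdadeeee"
Greedy scan:
  Position 0 ('e'): no match needed
  Position 1 ('a'): no match needed
  Position 2 ('b'): matches sub[0] = 'b'
  Position 3 ('d'): no match needed
  Position 4 ('a'): no match needed
  Position 5 ('d'): no match needed
  Position 6 ('e'): matches sub[1] = 'e'
  Position 7 ('e'): no match needed
  Position 8 ('e'): no match needed
  Position 9 ('e'): no match needed
All 2 characters matched => is a subsequence

1


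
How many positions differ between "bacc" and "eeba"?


Comparing "bacc" and "eeba" position by position:
  Position 0: 'b' vs 'e' => DIFFER
  Position 1: 'a' vs 'e' => DIFFER
  Position 2: 'c' vs 'b' => DIFFER
  Position 3: 'c' vs 'a' => DIFFER
Positions that differ: 4

4


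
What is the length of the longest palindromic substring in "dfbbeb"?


Input: "dfbbeb"
Checking substrings for palindromes:
  [3:6] "beb" (len 3) => palindrome
  [2:4] "bb" (len 2) => palindrome
Longest palindromic substring: "beb" with length 3

3


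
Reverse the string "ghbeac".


Input: ghbeac
Reading characters right to left:
  Position 5: 'c'
  Position 4: 'a'
  Position 3: 'e'
  Position 2: 'b'
  Position 1: 'h'
  Position 0: 'g'
Reversed: caebhg

caebhg


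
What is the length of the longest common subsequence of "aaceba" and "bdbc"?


LCS of "aaceba" and "bdbc"
DP table:
           b    d    b    c
      0    0    0    0    0
  a   0    0    0    0    0
  a   0    0    0    0    0
  c   0    0    0    0    1
  e   0    0    0    0    1
  b   0    1    1    1    1
  a   0    1    1    1    1
LCS length = dp[6][4] = 1

1


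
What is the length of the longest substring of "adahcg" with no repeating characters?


Input: "adahcg"
Sliding window (track last position of each char):
  Position 0 ('a'): window [0,0] length 1 -- new best
  Position 1 ('d'): window [0,1] length 2 -- new best
  Position 2 ('a'): repeat (last at 0), move window start to 1
  Position 2 ('a'): window [1,2] length 2
  Position 3 ('h'): window [1,3] length 3 -- new best
  Position 4 ('c'): window [1,4] length 4 -- new best
  Position 5 ('g'): window [1,5] length 5 -- new best
Longest substring with no repeats: "dahcg" with length 5

5


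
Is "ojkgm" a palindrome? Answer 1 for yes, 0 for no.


Input: ojkgm
Reversed: mgkjo
  Compare pos 0 ('o') with pos 4 ('m'): MISMATCH
  Compare pos 1 ('j') with pos 3 ('g'): MISMATCH
Result: not a palindrome

0


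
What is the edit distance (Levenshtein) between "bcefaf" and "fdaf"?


Computing edit distance: "bcefaf" -> "fdaf"
DP table:
           f    d    a    f
      0    1    2    3    4
  b   1    1    2    3    4
  c   2    2    2    3    4
  e   3    3    3    3    4
  f   4    3    4    4    3
  a   5    4    4    4    4
  f   6    5    5    5    4
Edit distance = dp[6][4] = 4

4


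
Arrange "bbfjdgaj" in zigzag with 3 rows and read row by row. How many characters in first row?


Zigzag "bbfjdgaj" into 3 rows:
Placing characters:
  'b' => row 0
  'b' => row 1
  'f' => row 2
  'j' => row 1
  'd' => row 0
  'g' => row 1
  'a' => row 2
  'j' => row 1
Rows:
  Row 0: "bd"
  Row 1: "bjgj"
  Row 2: "fa"
First row length: 2

2


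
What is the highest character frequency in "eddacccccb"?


Input: eddacccccb
Character counts:
  'a': 1
  'b': 1
  'c': 5
  'd': 2
  'e': 1
Maximum frequency: 5

5


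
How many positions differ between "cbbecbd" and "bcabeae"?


Comparing "cbbecbd" and "bcabeae" position by position:
  Position 0: 'c' vs 'b' => DIFFER
  Position 1: 'b' vs 'c' => DIFFER
  Position 2: 'b' vs 'a' => DIFFER
  Position 3: 'e' vs 'b' => DIFFER
  Position 4: 'c' vs 'e' => DIFFER
  Position 5: 'b' vs 'a' => DIFFER
  Position 6: 'd' vs 'e' => DIFFER
Positions that differ: 7

7


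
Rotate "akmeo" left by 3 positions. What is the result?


Input: "akmeo", rotate left by 3
First 3 characters: "akm"
Remaining characters: "eo"
Concatenate remaining + first: "eo" + "akm" = "eoakm"

eoakm


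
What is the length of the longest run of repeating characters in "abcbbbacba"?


Input: "abcbbbacba"
Scanning for longest run:
  Position 1 ('b'): new char, reset run to 1
  Position 2 ('c'): new char, reset run to 1
  Position 3 ('b'): new char, reset run to 1
  Position 4 ('b'): continues run of 'b', length=2
  Position 5 ('b'): continues run of 'b', length=3
  Position 6 ('a'): new char, reset run to 1
  Position 7 ('c'): new char, reset run to 1
  Position 8 ('b'): new char, reset run to 1
  Position 9 ('a'): new char, reset run to 1
Longest run: 'b' with length 3

3


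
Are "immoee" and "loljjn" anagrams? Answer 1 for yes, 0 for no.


Strings: "immoee", "loljjn"
Sorted first:  eeimmo
Sorted second: jjllno
Differ at position 0: 'e' vs 'j' => not anagrams

0


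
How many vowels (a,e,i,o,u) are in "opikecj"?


Input: opikecj
Checking each character:
  'o' at position 0: vowel (running total: 1)
  'p' at position 1: consonant
  'i' at position 2: vowel (running total: 2)
  'k' at position 3: consonant
  'e' at position 4: vowel (running total: 3)
  'c' at position 5: consonant
  'j' at position 6: consonant
Total vowels: 3

3


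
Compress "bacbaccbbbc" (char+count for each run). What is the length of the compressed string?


Input: bacbaccbbbc
Runs:
  'b' x 1 => "b1"
  'a' x 1 => "a1"
  'c' x 1 => "c1"
  'b' x 1 => "b1"
  'a' x 1 => "a1"
  'c' x 2 => "c2"
  'b' x 3 => "b3"
  'c' x 1 => "c1"
Compressed: "b1a1c1b1a1c2b3c1"
Compressed length: 16

16


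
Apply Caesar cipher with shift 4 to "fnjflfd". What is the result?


Caesar cipher: shift "fnjflfd" by 4
  'f' (pos 5) + 4 = pos 9 = 'j'
  'n' (pos 13) + 4 = pos 17 = 'r'
  'j' (pos 9) + 4 = pos 13 = 'n'
  'f' (pos 5) + 4 = pos 9 = 'j'
  'l' (pos 11) + 4 = pos 15 = 'p'
  'f' (pos 5) + 4 = pos 9 = 'j'
  'd' (pos 3) + 4 = pos 7 = 'h'
Result: jrnjpjh

jrnjpjh


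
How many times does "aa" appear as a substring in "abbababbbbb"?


Searching for "aa" in "abbababbbbb"
Scanning each position:
  Position 0: "ab" => no
  Position 1: "bb" => no
  Position 2: "ba" => no
  Position 3: "ab" => no
  Position 4: "ba" => no
  Position 5: "ab" => no
  Position 6: "bb" => no
  Position 7: "bb" => no
  Position 8: "bb" => no
  Position 9: "bb" => no
Total occurrences: 0

0


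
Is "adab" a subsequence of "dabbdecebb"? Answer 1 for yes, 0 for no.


Check if "adab" is a subsequence of "dabbdecebb"
Greedy scan:
  Position 0 ('d'): no match needed
  Position 1 ('a'): matches sub[0] = 'a'
  Position 2 ('b'): no match needed
  Position 3 ('b'): no match needed
  Position 4 ('d'): matches sub[1] = 'd'
  Position 5 ('e'): no match needed
  Position 6 ('c'): no match needed
  Position 7 ('e'): no match needed
  Position 8 ('b'): no match needed
  Position 9 ('b'): no match needed
Only matched 2/4 characters => not a subsequence

0


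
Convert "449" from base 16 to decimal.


Input: "449" in base 16
Positional expansion:
  Digit '4' (value 4) x 16^2 = 1024
  Digit '4' (value 4) x 16^1 = 64
  Digit '9' (value 9) x 16^0 = 9
Sum = 1097

1097


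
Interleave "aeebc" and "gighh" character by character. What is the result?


Interleaving "aeebc" and "gighh":
  Position 0: 'a' from first, 'g' from second => "ag"
  Position 1: 'e' from first, 'i' from second => "ei"
  Position 2: 'e' from first, 'g' from second => "eg"
  Position 3: 'b' from first, 'h' from second => "bh"
  Position 4: 'c' from first, 'h' from second => "ch"
Result: ageiegbhch

ageiegbhch


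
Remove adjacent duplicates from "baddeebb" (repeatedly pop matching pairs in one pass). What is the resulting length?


Input: baddeebb
Stack-based adjacent duplicate removal:
  Read 'b': push. Stack: b
  Read 'a': push. Stack: ba
  Read 'd': push. Stack: bad
  Read 'd': matches stack top 'd' => pop. Stack: ba
  Read 'e': push. Stack: bae
  Read 'e': matches stack top 'e' => pop. Stack: ba
  Read 'b': push. Stack: bab
  Read 'b': matches stack top 'b' => pop. Stack: ba
Final stack: "ba" (length 2)

2


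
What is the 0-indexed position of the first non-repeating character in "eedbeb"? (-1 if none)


Input: eedbeb
Character frequencies:
  'b': 2
  'd': 1
  'e': 3
Scanning left to right for freq == 1:
  Position 0 ('e'): freq=3, skip
  Position 1 ('e'): freq=3, skip
  Position 2 ('d'): unique! => answer = 2

2


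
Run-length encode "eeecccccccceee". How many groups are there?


Input: eeecccccccceee
Scanning for consecutive runs:
  Group 1: 'e' x 3 (positions 0-2)
  Group 2: 'c' x 8 (positions 3-10)
  Group 3: 'e' x 3 (positions 11-13)
Total groups: 3

3


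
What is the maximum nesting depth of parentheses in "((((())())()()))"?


Input: "((((())())()()))"
Tracking depth:
  Position 0 '(': depth becomes 1
  Position 1 '(': depth becomes 2
  Position 2 '(': depth becomes 3
  Position 3 '(': depth becomes 4
  Position 4 '(': depth becomes 5
  Position 5 ')': depth becomes 4
  Position 6 ')': depth becomes 3
  Position 7 '(': depth becomes 4
  Position 8 ')': depth becomes 3
  Position 9 ')': depth becomes 2
  Position 10 '(': depth becomes 3
  Position 11 ')': depth becomes 2
  Position 12 '(': depth becomes 3
  Position 13 ')': depth becomes 2
  Position 14 ')': depth becomes 1
  Position 15 ')': depth becomes 0
Maximum depth reached: 5

5


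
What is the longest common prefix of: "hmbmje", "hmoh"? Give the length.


Words: hmbmje, hmoh
  Position 0: all 'h' => match
  Position 1: all 'm' => match
  Position 2: ('b', 'o') => mismatch, stop
LCP = "hm" (length 2)

2


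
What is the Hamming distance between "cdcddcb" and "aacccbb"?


Comparing "cdcddcb" and "aacccbb" position by position:
  Position 0: 'c' vs 'a' => differ
  Position 1: 'd' vs 'a' => differ
  Position 2: 'c' vs 'c' => same
  Position 3: 'd' vs 'c' => differ
  Position 4: 'd' vs 'c' => differ
  Position 5: 'c' vs 'b' => differ
  Position 6: 'b' vs 'b' => same
Total differences (Hamming distance): 5

5


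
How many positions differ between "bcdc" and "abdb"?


Comparing "bcdc" and "abdb" position by position:
  Position 0: 'b' vs 'a' => DIFFER
  Position 1: 'c' vs 'b' => DIFFER
  Position 2: 'd' vs 'd' => same
  Position 3: 'c' vs 'b' => DIFFER
Positions that differ: 3

3


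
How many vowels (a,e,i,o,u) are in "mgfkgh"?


Input: mgfkgh
Checking each character:
  'm' at position 0: consonant
  'g' at position 1: consonant
  'f' at position 2: consonant
  'k' at position 3: consonant
  'g' at position 4: consonant
  'h' at position 5: consonant
Total vowels: 0

0


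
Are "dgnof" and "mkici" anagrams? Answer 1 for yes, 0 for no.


Strings: "dgnof", "mkici"
Sorted first:  dfgno
Sorted second: ciikm
Differ at position 0: 'd' vs 'c' => not anagrams

0


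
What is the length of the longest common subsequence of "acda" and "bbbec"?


LCS of "acda" and "bbbec"
DP table:
           b    b    b    e    c
      0    0    0    0    0    0
  a   0    0    0    0    0    0
  c   0    0    0    0    0    1
  d   0    0    0    0    0    1
  a   0    0    0    0    0    1
LCS length = dp[4][5] = 1

1


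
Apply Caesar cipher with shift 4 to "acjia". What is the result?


Caesar cipher: shift "acjia" by 4
  'a' (pos 0) + 4 = pos 4 = 'e'
  'c' (pos 2) + 4 = pos 6 = 'g'
  'j' (pos 9) + 4 = pos 13 = 'n'
  'i' (pos 8) + 4 = pos 12 = 'm'
  'a' (pos 0) + 4 = pos 4 = 'e'
Result: egnme

egnme


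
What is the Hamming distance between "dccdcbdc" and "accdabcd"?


Comparing "dccdcbdc" and "accdabcd" position by position:
  Position 0: 'd' vs 'a' => differ
  Position 1: 'c' vs 'c' => same
  Position 2: 'c' vs 'c' => same
  Position 3: 'd' vs 'd' => same
  Position 4: 'c' vs 'a' => differ
  Position 5: 'b' vs 'b' => same
  Position 6: 'd' vs 'c' => differ
  Position 7: 'c' vs 'd' => differ
Total differences (Hamming distance): 4

4


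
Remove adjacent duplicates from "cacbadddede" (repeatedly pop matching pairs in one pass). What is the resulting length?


Input: cacbadddede
Stack-based adjacent duplicate removal:
  Read 'c': push. Stack: c
  Read 'a': push. Stack: ca
  Read 'c': push. Stack: cac
  Read 'b': push. Stack: cacb
  Read 'a': push. Stack: cacba
  Read 'd': push. Stack: cacbad
  Read 'd': matches stack top 'd' => pop. Stack: cacba
  Read 'd': push. Stack: cacbad
  Read 'e': push. Stack: cacbade
  Read 'd': push. Stack: cacbaded
  Read 'e': push. Stack: cacbadede
Final stack: "cacbadede" (length 9)

9


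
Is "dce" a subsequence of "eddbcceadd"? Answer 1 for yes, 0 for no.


Check if "dce" is a subsequence of "eddbcceadd"
Greedy scan:
  Position 0 ('e'): no match needed
  Position 1 ('d'): matches sub[0] = 'd'
  Position 2 ('d'): no match needed
  Position 3 ('b'): no match needed
  Position 4 ('c'): matches sub[1] = 'c'
  Position 5 ('c'): no match needed
  Position 6 ('e'): matches sub[2] = 'e'
  Position 7 ('a'): no match needed
  Position 8 ('d'): no match needed
  Position 9 ('d'): no match needed
All 3 characters matched => is a subsequence

1


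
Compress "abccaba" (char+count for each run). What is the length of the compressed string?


Input: abccaba
Runs:
  'a' x 1 => "a1"
  'b' x 1 => "b1"
  'c' x 2 => "c2"
  'a' x 1 => "a1"
  'b' x 1 => "b1"
  'a' x 1 => "a1"
Compressed: "a1b1c2a1b1a1"
Compressed length: 12

12


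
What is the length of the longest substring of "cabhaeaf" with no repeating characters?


Input: "cabhaeaf"
Sliding window (track last position of each char):
  Position 0 ('c'): window [0,0] length 1 -- new best
  Position 1 ('a'): window [0,1] length 2 -- new best
  Position 2 ('b'): window [0,2] length 3 -- new best
  Position 3 ('h'): window [0,3] length 4 -- new best
  Position 4 ('a'): repeat (last at 1), move window start to 2
  Position 4 ('a'): window [2,4] length 3
  Position 5 ('e'): window [2,5] length 4
  Position 6 ('a'): repeat (last at 4), move window start to 5
  Position 6 ('a'): window [5,6] length 2
  Position 7 ('f'): window [5,7] length 3
Longest substring with no repeats: "cabh" with length 4

4


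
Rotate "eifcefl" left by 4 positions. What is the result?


Input: "eifcefl", rotate left by 4
First 4 characters: "eifc"
Remaining characters: "efl"
Concatenate remaining + first: "efl" + "eifc" = "efleifc"

efleifc


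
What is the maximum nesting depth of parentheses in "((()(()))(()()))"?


Input: "((()(()))(()()))"
Tracking depth:
  Position 0 '(': depth becomes 1
  Position 1 '(': depth becomes 2
  Position 2 '(': depth becomes 3
  Position 3 ')': depth becomes 2
  Position 4 '(': depth becomes 3
  Position 5 '(': depth becomes 4
  Position 6 ')': depth becomes 3
  Position 7 ')': depth becomes 2
  Position 8 ')': depth becomes 1
  Position 9 '(': depth becomes 2
  Position 10 '(': depth becomes 3
  Position 11 ')': depth becomes 2
  Position 12 '(': depth becomes 3
  Position 13 ')': depth becomes 2
  Position 14 ')': depth becomes 1
  Position 15 ')': depth becomes 0
Maximum depth reached: 4

4


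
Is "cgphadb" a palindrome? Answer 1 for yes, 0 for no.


Input: cgphadb
Reversed: bdahpgc
  Compare pos 0 ('c') with pos 6 ('b'): MISMATCH
  Compare pos 1 ('g') with pos 5 ('d'): MISMATCH
  Compare pos 2 ('p') with pos 4 ('a'): MISMATCH
Result: not a palindrome

0


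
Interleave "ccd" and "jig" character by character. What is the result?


Interleaving "ccd" and "jig":
  Position 0: 'c' from first, 'j' from second => "cj"
  Position 1: 'c' from first, 'i' from second => "ci"
  Position 2: 'd' from first, 'g' from second => "dg"
Result: cjcidg

cjcidg


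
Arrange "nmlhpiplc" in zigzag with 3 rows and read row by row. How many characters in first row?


Zigzag "nmlhpiplc" into 3 rows:
Placing characters:
  'n' => row 0
  'm' => row 1
  'l' => row 2
  'h' => row 1
  'p' => row 0
  'i' => row 1
  'p' => row 2
  'l' => row 1
  'c' => row 0
Rows:
  Row 0: "npc"
  Row 1: "mhil"
  Row 2: "lp"
First row length: 3

3


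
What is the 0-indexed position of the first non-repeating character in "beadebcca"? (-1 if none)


Input: beadebcca
Character frequencies:
  'a': 2
  'b': 2
  'c': 2
  'd': 1
  'e': 2
Scanning left to right for freq == 1:
  Position 0 ('b'): freq=2, skip
  Position 1 ('e'): freq=2, skip
  Position 2 ('a'): freq=2, skip
  Position 3 ('d'): unique! => answer = 3

3


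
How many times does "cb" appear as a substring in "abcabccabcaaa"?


Searching for "cb" in "abcabccabcaaa"
Scanning each position:
  Position 0: "ab" => no
  Position 1: "bc" => no
  Position 2: "ca" => no
  Position 3: "ab" => no
  Position 4: "bc" => no
  Position 5: "cc" => no
  Position 6: "ca" => no
  Position 7: "ab" => no
  Position 8: "bc" => no
  Position 9: "ca" => no
  Position 10: "aa" => no
  Position 11: "aa" => no
Total occurrences: 0

0


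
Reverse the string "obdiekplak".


Input: obdiekplak
Reading characters right to left:
  Position 9: 'k'
  Position 8: 'a'
  Position 7: 'l'
  Position 6: 'p'
  Position 5: 'k'
  Position 4: 'e'
  Position 3: 'i'
  Position 2: 'd'
  Position 1: 'b'
  Position 0: 'o'
Reversed: kalpkeidbo

kalpkeidbo


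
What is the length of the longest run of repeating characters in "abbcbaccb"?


Input: "abbcbaccb"
Scanning for longest run:
  Position 1 ('b'): new char, reset run to 1
  Position 2 ('b'): continues run of 'b', length=2
  Position 3 ('c'): new char, reset run to 1
  Position 4 ('b'): new char, reset run to 1
  Position 5 ('a'): new char, reset run to 1
  Position 6 ('c'): new char, reset run to 1
  Position 7 ('c'): continues run of 'c', length=2
  Position 8 ('b'): new char, reset run to 1
Longest run: 'b' with length 2

2


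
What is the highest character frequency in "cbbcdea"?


Input: cbbcdea
Character counts:
  'a': 1
  'b': 2
  'c': 2
  'd': 1
  'e': 1
Maximum frequency: 2

2


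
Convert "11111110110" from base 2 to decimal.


Input: "11111110110" in base 2
Positional expansion:
  Digit '1' (value 1) x 2^10 = 1024
  Digit '1' (value 1) x 2^9 = 512
  Digit '1' (value 1) x 2^8 = 256
  Digit '1' (value 1) x 2^7 = 128
  Digit '1' (value 1) x 2^6 = 64
  Digit '1' (value 1) x 2^5 = 32
  Digit '1' (value 1) x 2^4 = 16
  Digit '0' (value 0) x 2^3 = 0
  Digit '1' (value 1) x 2^2 = 4
  Digit '1' (value 1) x 2^1 = 2
  Digit '0' (value 0) x 2^0 = 0
Sum = 2038

2038


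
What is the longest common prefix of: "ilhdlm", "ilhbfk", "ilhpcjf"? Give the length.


Words: ilhdlm, ilhbfk, ilhpcjf
  Position 0: all 'i' => match
  Position 1: all 'l' => match
  Position 2: all 'h' => match
  Position 3: ('d', 'b', 'p') => mismatch, stop
LCP = "ilh" (length 3)

3


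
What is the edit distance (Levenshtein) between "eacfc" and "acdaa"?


Computing edit distance: "eacfc" -> "acdaa"
DP table:
           a    c    d    a    a
      0    1    2    3    4    5
  e   1    1    2    3    4    5
  a   2    1    2    3    3    4
  c   3    2    1    2    3    4
  f   4    3    2    2    3    4
  c   5    4    3    3    3    4
Edit distance = dp[5][5] = 4

4


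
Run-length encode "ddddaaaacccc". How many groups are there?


Input: ddddaaaacccc
Scanning for consecutive runs:
  Group 1: 'd' x 4 (positions 0-3)
  Group 2: 'a' x 4 (positions 4-7)
  Group 3: 'c' x 4 (positions 8-11)
Total groups: 3

3


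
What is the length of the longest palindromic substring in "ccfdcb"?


Input: "ccfdcb"
Checking substrings for palindromes:
  [0:2] "cc" (len 2) => palindrome
Longest palindromic substring: "cc" with length 2

2


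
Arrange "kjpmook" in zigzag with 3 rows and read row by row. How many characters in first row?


Zigzag "kjpmook" into 3 rows:
Placing characters:
  'k' => row 0
  'j' => row 1
  'p' => row 2
  'm' => row 1
  'o' => row 0
  'o' => row 1
  'k' => row 2
Rows:
  Row 0: "ko"
  Row 1: "jmo"
  Row 2: "pk"
First row length: 2

2


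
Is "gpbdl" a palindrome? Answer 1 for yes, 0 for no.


Input: gpbdl
Reversed: ldbpg
  Compare pos 0 ('g') with pos 4 ('l'): MISMATCH
  Compare pos 1 ('p') with pos 3 ('d'): MISMATCH
Result: not a palindrome

0


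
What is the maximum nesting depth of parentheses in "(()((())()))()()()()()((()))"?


Input: "(()((())()))()()()()()((()))"
Tracking depth:
  Position 0 '(': depth becomes 1
  Position 1 '(': depth becomes 2
  Position 2 ')': depth becomes 1
  Position 3 '(': depth becomes 2
  Position 4 '(': depth becomes 3
  Position 5 '(': depth becomes 4
  Position 6 ')': depth becomes 3
  Position 7 ')': depth becomes 2
  Position 8 '(': depth becomes 3
  Position 9 ')': depth becomes 2
  Position 10 ')': depth becomes 1
  Position 11 ')': depth becomes 0
  Position 12 '(': depth becomes 1
  Position 13 ')': depth becomes 0
  Position 14 '(': depth becomes 1
  Position 15 ')': depth becomes 0
  Position 16 '(': depth becomes 1
  Position 17 ')': depth becomes 0
  Position 18 '(': depth becomes 1
  Position 19 ')': depth becomes 0
  Position 20 '(': depth becomes 1
  Position 21 ')': depth becomes 0
  Position 22 '(': depth becomes 1
  Position 23 '(': depth becomes 2
  Position 24 '(': depth becomes 3
  Position 25 ')': depth becomes 2
  Position 26 ')': depth becomes 1
  Position 27 ')': depth becomes 0
Maximum depth reached: 4

4


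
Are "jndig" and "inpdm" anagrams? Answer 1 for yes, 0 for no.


Strings: "jndig", "inpdm"
Sorted first:  dgijn
Sorted second: dimnp
Differ at position 1: 'g' vs 'i' => not anagrams

0


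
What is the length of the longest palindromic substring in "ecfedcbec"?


Input: "ecfedcbec"
Checking substrings for palindromes:
  No multi-char palindromic substrings found
Longest palindromic substring: "e" with length 1

1


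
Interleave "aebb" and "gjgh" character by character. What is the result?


Interleaving "aebb" and "gjgh":
  Position 0: 'a' from first, 'g' from second => "ag"
  Position 1: 'e' from first, 'j' from second => "ej"
  Position 2: 'b' from first, 'g' from second => "bg"
  Position 3: 'b' from first, 'h' from second => "bh"
Result: agejbgbh

agejbgbh


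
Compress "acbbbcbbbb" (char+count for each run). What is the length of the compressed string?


Input: acbbbcbbbb
Runs:
  'a' x 1 => "a1"
  'c' x 1 => "c1"
  'b' x 3 => "b3"
  'c' x 1 => "c1"
  'b' x 4 => "b4"
Compressed: "a1c1b3c1b4"
Compressed length: 10

10


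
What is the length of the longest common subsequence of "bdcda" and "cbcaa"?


LCS of "bdcda" and "cbcaa"
DP table:
           c    b    c    a    a
      0    0    0    0    0    0
  b   0    0    1    1    1    1
  d   0    0    1    1    1    1
  c   0    1    1    2    2    2
  d   0    1    1    2    2    2
  a   0    1    1    2    3    3
LCS length = dp[5][5] = 3

3


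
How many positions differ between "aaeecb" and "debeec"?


Comparing "aaeecb" and "debeec" position by position:
  Position 0: 'a' vs 'd' => DIFFER
  Position 1: 'a' vs 'e' => DIFFER
  Position 2: 'e' vs 'b' => DIFFER
  Position 3: 'e' vs 'e' => same
  Position 4: 'c' vs 'e' => DIFFER
  Position 5: 'b' vs 'c' => DIFFER
Positions that differ: 5

5


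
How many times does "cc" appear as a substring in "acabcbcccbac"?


Searching for "cc" in "acabcbcccbac"
Scanning each position:
  Position 0: "ac" => no
  Position 1: "ca" => no
  Position 2: "ab" => no
  Position 3: "bc" => no
  Position 4: "cb" => no
  Position 5: "bc" => no
  Position 6: "cc" => MATCH
  Position 7: "cc" => MATCH
  Position 8: "cb" => no
  Position 9: "ba" => no
  Position 10: "ac" => no
Total occurrences: 2

2


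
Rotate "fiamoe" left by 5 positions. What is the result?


Input: "fiamoe", rotate left by 5
First 5 characters: "fiamo"
Remaining characters: "e"
Concatenate remaining + first: "e" + "fiamo" = "efiamo"

efiamo


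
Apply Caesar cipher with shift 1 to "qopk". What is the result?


Caesar cipher: shift "qopk" by 1
  'q' (pos 16) + 1 = pos 17 = 'r'
  'o' (pos 14) + 1 = pos 15 = 'p'
  'p' (pos 15) + 1 = pos 16 = 'q'
  'k' (pos 10) + 1 = pos 11 = 'l'
Result: rpql

rpql


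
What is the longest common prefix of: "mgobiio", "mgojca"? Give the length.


Words: mgobiio, mgojca
  Position 0: all 'm' => match
  Position 1: all 'g' => match
  Position 2: all 'o' => match
  Position 3: ('b', 'j') => mismatch, stop
LCP = "mgo" (length 3)

3


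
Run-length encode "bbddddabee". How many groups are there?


Input: bbddddabee
Scanning for consecutive runs:
  Group 1: 'b' x 2 (positions 0-1)
  Group 2: 'd' x 4 (positions 2-5)
  Group 3: 'a' x 1 (positions 6-6)
  Group 4: 'b' x 1 (positions 7-7)
  Group 5: 'e' x 2 (positions 8-9)
Total groups: 5

5
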